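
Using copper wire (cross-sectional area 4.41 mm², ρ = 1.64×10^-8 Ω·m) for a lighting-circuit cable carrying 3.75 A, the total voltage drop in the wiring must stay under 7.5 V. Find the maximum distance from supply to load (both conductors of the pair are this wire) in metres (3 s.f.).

A = 4.41 mm² = 4.410e-06 m²
L_max = V_max·A/(2·ρI) = (7.5)(4.410e-06)/(2×1.64×10^-8×3.75) = 269 m

269 m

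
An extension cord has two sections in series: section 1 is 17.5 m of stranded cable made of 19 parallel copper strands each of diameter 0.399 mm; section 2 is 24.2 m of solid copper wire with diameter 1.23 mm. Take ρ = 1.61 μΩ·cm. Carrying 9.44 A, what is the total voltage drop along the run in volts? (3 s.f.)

4.21 V

ρ = 1.61 μΩ·cm = 1.61×10^-8 Ω·m
Section 1: A_strand = π(1.9950e-04)² = 1.250e-07 m²; R₁ = ρL/(N·A_s) = (1.61×10^-8)(17.5)/(19×1.250e-07) = 0.1186 Ω
Section 2: A = π(d/2)² = π(6.1500e-04 m)² = 1.188e-06 m²
R₂ = (1.61×10^-8)(24.2)/(1.188e-06) = 0.3279 Ω
R = R₁ + R₂ = 0.4465 Ω
V = IR = 9.44 × 0.4465 = 4.21 V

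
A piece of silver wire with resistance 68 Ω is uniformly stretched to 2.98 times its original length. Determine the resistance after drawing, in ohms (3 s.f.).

604 Ω

Volume constant ⇒ A' = A/k with k = 2.98. R' = ρ(kL)/(A/k) = k²R.
R' = 8.88 × 68 = 604 Ω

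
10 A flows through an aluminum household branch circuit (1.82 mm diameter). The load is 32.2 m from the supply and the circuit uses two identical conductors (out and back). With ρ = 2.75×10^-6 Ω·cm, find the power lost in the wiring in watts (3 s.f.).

ρ = 2.75×10^-6 Ω·cm = 2.75×10^-8 Ω·m
A = π(d/2)² = π(9.1000e-04 m)² = 2.602e-06 m²
Total conductor length (both ways) L = 2 × 32.2 = 64.4 m
R = ρL/A = (2.75×10^-8)(64.4)/(2.602e-06) = 0.6807 Ω
P = I²R = (10)² × 0.6807 = 68.1 W

68.1 W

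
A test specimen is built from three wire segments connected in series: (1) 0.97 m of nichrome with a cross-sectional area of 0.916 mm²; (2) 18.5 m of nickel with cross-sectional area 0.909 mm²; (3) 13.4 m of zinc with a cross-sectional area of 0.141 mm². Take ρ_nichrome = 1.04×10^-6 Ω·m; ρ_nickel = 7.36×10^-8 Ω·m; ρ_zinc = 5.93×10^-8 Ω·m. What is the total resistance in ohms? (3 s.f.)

Seg 1: A = 0.916 mm² = 9.160e-07 m²
R_1 = (1.04×10^-6)(0.97)/(9.160e-07) = 1.101 Ω
Seg 2: A = 0.909 mm² = 9.090e-07 m²
R_2 = (7.36×10^-8)(18.5)/(9.090e-07) = 1.498 Ω
Seg 3: A = 0.141 mm² = 1.410e-07 m²
R_3 = (5.93×10^-8)(13.4)/(1.410e-07) = 5.636 Ω
R_total = R_1 + R_2 + R_3 = 8.23 Ω

8.23 Ω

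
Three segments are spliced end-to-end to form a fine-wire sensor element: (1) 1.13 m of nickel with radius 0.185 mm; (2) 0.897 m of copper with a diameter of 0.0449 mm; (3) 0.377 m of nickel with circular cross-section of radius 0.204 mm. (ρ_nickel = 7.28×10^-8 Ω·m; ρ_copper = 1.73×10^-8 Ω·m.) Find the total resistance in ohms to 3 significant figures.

Seg 1: A = πr² = π(1.8500e-04 m)² = 1.075e-07 m²
R_1 = (7.28×10^-8)(1.13)/(1.075e-07) = 0.7651 Ω
Seg 2: A = π(d/2)² = π(2.2450e-05 m)² = 1.583e-09 m²
R_2 = (1.73×10^-8)(0.897)/(1.583e-09) = 9.801 Ω
Seg 3: A = πr² = π(2.0400e-04 m)² = 1.307e-07 m²
R_3 = (7.28×10^-8)(0.377)/(1.307e-07) = 0.2099 Ω
R_total = R_1 + R_2 + R_3 = 10.8 Ω

10.8 Ω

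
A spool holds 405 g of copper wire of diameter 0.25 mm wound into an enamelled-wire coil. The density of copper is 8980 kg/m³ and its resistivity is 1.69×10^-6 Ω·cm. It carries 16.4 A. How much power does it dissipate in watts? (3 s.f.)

85100 W

ρ = 1.69×10^-6 Ω·cm = 1.69×10^-8 Ω·m
A = π(d/2)² = π(1.2500e-04 m)² = 4.9087e-08 m²
L = m/(density·A) = 0.405/(8980×4.9087e-08) = 918.8 m
R = ρL/A = (1.69×10^-8)(918.8)/(4.9087e-08) = 316.3 Ω
P = I²R = (16.4)² × 316.3 = 85100 W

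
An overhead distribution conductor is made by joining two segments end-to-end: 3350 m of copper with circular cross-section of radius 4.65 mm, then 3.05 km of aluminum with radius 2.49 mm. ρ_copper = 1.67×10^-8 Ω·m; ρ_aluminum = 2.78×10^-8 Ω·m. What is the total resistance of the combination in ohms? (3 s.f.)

5.18 Ω

Segment 1: A = πr² = π(4.6500e-03 m)² = 6.793e-05 m²
R₁ = ρL/A = (1.67×10^-8)(3350)/(6.793e-05) = 0.8236 Ω
Segment 2: A = πr² = π(2.4900e-03 m)² = 1.948e-05 m²
R₂ = (2.78×10^-8)(3050)/(1.948e-05) = 4.353 Ω
R = R₁ + R₂ = 5.18 Ω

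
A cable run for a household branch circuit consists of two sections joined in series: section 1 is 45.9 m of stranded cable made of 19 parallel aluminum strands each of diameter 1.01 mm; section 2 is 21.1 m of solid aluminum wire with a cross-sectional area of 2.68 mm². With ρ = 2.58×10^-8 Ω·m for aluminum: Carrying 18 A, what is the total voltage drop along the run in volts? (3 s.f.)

5.06 V

Section 1: A_strand = π(5.0500e-04)² = 8.012e-07 m²; R₁ = ρL/(N·A_s) = (2.58×10^-8)(45.9)/(19×8.012e-07) = 0.07779 Ω
Section 2: A = 2.68 mm² = 2.680e-06 m²
R₂ = (2.58×10^-8)(21.1)/(2.680e-06) = 0.2031 Ω
R = R₁ + R₂ = 0.2809 Ω
V = IR = 18 × 0.2809 = 5.06 V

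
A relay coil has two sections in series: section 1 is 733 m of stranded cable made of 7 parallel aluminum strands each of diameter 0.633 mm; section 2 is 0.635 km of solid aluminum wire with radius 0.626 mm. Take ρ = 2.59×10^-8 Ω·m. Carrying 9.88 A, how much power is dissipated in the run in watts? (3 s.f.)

Section 1: A_strand = π(3.1650e-04)² = 3.147e-07 m²; R₁ = ρL/(N·A_s) = (2.59×10^-8)(733)/(7×3.147e-07) = 8.618 Ω
Section 2: A = πr² = π(6.2600e-04 m)² = 1.231e-06 m²
R₂ = (2.59×10^-8)(635)/(1.231e-06) = 13.36 Ω
R = R₁ + R₂ = 21.98 Ω
P = I²R = (9.88)² × 21.98 = 2150 W

2150 W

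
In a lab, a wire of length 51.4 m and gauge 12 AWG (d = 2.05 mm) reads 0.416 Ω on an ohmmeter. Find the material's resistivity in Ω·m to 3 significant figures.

2.67×10^-8 Ω·m

A = π(2.05/2 mm)² = π(1.0250e-03 m)² = 3.301e-06 m²
ρ = RA/L = (0.416)(3.301e-06)/(51.4) = 2.67×10^-8 Ω·m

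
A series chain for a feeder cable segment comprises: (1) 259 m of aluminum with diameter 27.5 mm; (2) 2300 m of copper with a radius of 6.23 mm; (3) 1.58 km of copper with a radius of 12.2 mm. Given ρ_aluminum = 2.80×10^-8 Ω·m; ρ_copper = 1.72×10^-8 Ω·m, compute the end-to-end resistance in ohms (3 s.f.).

Seg 1: A = π(d/2)² = π(1.3750e-02 m)² = 5.940e-04 m²
R_1 = (2.80×10^-8)(259)/(5.940e-04) = 0.01221 Ω
Seg 2: A = πr² = π(6.2300e-03 m)² = 1.219e-04 m²
R_2 = (1.72×10^-8)(2300)/(1.219e-04) = 0.3244 Ω
Seg 3: A = πr² = π(1.2200e-02 m)² = 4.676e-04 m²
R_3 = (1.72×10^-8)(1580)/(4.676e-04) = 0.05812 Ω
R_total = R_1 + R_2 + R_3 = 0.395 Ω

0.395 Ω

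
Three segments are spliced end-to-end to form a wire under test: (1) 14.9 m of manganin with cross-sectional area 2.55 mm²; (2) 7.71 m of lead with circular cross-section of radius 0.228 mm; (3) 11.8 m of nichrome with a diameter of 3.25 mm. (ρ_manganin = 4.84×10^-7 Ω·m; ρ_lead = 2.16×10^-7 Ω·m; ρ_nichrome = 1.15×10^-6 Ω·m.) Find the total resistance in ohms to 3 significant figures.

14.7 Ω

Seg 1: A = 2.55 mm² = 2.550e-06 m²
R_1 = (4.84×10^-7)(14.9)/(2.550e-06) = 2.828 Ω
Seg 2: A = πr² = π(2.2800e-04 m)² = 1.633e-07 m²
R_2 = (2.16×10^-7)(7.71)/(1.633e-07) = 10.2 Ω
Seg 3: A = π(d/2)² = π(1.6250e-03 m)² = 8.296e-06 m²
R_3 = (1.15×10^-6)(11.8)/(8.296e-06) = 1.636 Ω
R_total = R_1 + R_2 + R_3 = 14.7 Ω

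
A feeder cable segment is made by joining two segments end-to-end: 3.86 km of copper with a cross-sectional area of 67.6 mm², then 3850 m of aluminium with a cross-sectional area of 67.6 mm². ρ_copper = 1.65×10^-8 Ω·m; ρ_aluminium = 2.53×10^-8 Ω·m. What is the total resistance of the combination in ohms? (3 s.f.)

2.38 Ω

Segment 1: A = 67.6 mm² = 6.760e-05 m²
R₁ = ρL/A = (1.65×10^-8)(3860)/(6.760e-05) = 0.9422 Ω
R₂ = (2.53×10^-8)(3850)/(6.760e-05) = 1.441 Ω
R = R₁ + R₂ = 2.38 Ω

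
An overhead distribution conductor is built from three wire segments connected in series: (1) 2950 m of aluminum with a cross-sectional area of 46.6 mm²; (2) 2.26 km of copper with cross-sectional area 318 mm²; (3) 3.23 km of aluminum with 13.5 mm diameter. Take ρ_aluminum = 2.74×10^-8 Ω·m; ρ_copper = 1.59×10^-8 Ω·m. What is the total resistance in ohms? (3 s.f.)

Seg 1: A = 46.6 mm² = 4.660e-05 m²
R_1 = (2.74×10^-8)(2950)/(4.660e-05) = 1.735 Ω
Seg 2: A = 318 mm² = 3.180e-04 m²
R_2 = (1.59×10^-8)(2260)/(3.180e-04) = 0.113 Ω
Seg 3: A = π(d/2)² = π(6.7500e-03 m)² = 1.431e-04 m²
R_3 = (2.74×10^-8)(3230)/(1.431e-04) = 0.6183 Ω
R_total = R_1 + R_2 + R_3 = 2.47 Ω

2.47 Ω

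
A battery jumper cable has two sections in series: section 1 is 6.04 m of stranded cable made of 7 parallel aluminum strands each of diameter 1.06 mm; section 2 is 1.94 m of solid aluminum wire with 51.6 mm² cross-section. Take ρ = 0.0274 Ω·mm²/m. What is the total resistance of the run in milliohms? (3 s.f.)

27.8 mΩ

ρ = 0.0274 Ω·mm²/m = 2.74×10^-8 Ω·m
Section 1: A_strand = π(5.3000e-04)² = 8.825e-07 m²; R₁ = ρL/(N·A_s) = (2.74×10^-8)(6.04)/(7×8.825e-07) = 0.02679 Ω
Section 2: A = 51.6 mm² = 5.160e-05 m²
R₂ = (2.74×10^-8)(1.94)/(5.160e-05) = 0.00103 Ω
R = R₁ + R₂ = 27.8 mΩ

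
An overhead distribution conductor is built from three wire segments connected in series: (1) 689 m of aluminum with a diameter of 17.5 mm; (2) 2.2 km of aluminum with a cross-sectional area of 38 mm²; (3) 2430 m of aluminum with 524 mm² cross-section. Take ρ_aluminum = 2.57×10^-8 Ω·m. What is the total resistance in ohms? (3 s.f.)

1.68 Ω

Seg 1: A = π(d/2)² = π(8.7500e-03 m)² = 2.405e-04 m²
R_1 = (2.57×10^-8)(689)/(2.405e-04) = 0.07362 Ω
Seg 2: A = 38 mm² = 3.800e-05 m²
R_2 = (2.57×10^-8)(2200)/(3.800e-05) = 1.488 Ω
Seg 3: A = 524 mm² = 5.240e-04 m²
R_3 = (2.57×10^-8)(2430)/(5.240e-04) = 0.1192 Ω
R_total = R_1 + R_2 + R_3 = 1.68 Ω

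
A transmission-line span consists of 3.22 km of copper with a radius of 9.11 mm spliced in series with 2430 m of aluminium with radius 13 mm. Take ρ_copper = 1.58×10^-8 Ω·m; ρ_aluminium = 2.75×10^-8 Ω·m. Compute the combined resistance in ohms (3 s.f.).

Segment 1: A = πr² = π(9.1100e-03 m)² = 2.607e-04 m²
R₁ = ρL/A = (1.58×10^-8)(3220)/(2.607e-04) = 0.1951 Ω
Segment 2: A = πr² = π(1.3000e-02 m)² = 5.309e-04 m²
R₂ = (2.75×10^-8)(2430)/(5.309e-04) = 0.1259 Ω
R = R₁ + R₂ = 0.321 Ω

0.321 Ω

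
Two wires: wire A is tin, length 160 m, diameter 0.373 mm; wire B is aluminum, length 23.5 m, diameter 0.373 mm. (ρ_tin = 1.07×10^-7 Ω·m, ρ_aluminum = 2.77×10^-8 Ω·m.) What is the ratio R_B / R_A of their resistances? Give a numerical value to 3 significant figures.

0.0380

R ∝ ρL/d², so R_B/R_A = (ρ_B/ρ_A) × (L_B/L_A)
= (2.77×10^-8/1.07×10^-7) × (23.5/160) = 0.0380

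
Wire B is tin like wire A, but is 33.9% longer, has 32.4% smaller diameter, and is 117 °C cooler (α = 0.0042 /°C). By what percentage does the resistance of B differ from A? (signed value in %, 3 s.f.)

R ∝ ρL/d² with ρ ∝ (1+αΔT), so R_B/R_A = (1 + 33.9/100) × (1 − 32.4/100)⁻² × (1 − 0.0042×117)
= 1.339 × 2.188 × 0.5086 = 1.49
(R_B − R_A)/R_A = 1.49 − 1 = 49.0%

49.0%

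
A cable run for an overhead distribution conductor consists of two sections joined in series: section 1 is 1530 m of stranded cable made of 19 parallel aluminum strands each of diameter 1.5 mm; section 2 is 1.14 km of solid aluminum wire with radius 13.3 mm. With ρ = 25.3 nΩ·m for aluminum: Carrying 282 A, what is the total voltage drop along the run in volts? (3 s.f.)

ρ = 25.3 nΩ·m = 2.53×10^-8 Ω·m
Section 1: A_strand = π(7.5000e-04)² = 1.767e-06 m²; R₁ = ρL/(N·A_s) = (2.53×10^-8)(1530)/(19×1.767e-06) = 1.153 Ω
Section 2: A = πr² = π(1.3300e-02 m)² = 5.557e-04 m²
R₂ = (2.53×10^-8)(1140)/(5.557e-04) = 0.0519 Ω
R = R₁ + R₂ = 1.205 Ω
V = IR = 282 × 1.205 = 340 V

340 V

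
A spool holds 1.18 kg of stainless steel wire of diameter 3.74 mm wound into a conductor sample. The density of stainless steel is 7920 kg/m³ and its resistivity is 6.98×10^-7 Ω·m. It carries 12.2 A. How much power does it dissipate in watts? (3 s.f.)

A = π(d/2)² = π(1.8700e-03 m)² = 1.0986e-05 m²
L = m/(density·A) = 1.18/(7920×1.0986e-05) = 13.56 m
R = ρL/A = (6.98×10^-7)(13.56)/(1.0986e-05) = 0.8617 Ω
P = I²R = (12.2)² × 0.8617 = 128 W

128 W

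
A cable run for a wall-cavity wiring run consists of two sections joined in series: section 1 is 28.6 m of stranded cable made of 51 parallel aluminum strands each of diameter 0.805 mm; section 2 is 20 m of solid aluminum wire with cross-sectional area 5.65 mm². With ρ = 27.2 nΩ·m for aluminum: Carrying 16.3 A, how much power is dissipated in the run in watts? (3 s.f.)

33.5 W

ρ = 27.2 nΩ·m = 2.72×10^-8 Ω·m
Section 1: A_strand = π(4.0250e-04)² = 5.090e-07 m²; R₁ = ρL/(N·A_s) = (2.72×10^-8)(28.6)/(51×5.090e-07) = 0.02997 Ω
Section 2: A = 5.65 mm² = 5.650e-06 m²
R₂ = (2.72×10^-8)(20)/(5.650e-06) = 0.09628 Ω
R = R₁ + R₂ = 0.1263 Ω
P = I²R = (16.3)² × 0.1263 = 33.5 W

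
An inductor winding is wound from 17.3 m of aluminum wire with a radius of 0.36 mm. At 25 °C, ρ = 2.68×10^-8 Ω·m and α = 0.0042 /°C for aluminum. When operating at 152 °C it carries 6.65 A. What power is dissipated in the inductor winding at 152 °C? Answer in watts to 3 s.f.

A = πr² = π(3.6000e-04 m)² = 4.072e-07 m²
R₍25₎ = ρL/A = (2.68×10^-8)(17.3)/(4.072e-07) = 1.139 Ω
R₍152₎ = R₍25₎(1 + αΔT) = 1.139 × (1 + 0.0042×127) = 1.746 Ω
P = I²R = (6.65)² × 1.746 = 77.2 W

77.2 W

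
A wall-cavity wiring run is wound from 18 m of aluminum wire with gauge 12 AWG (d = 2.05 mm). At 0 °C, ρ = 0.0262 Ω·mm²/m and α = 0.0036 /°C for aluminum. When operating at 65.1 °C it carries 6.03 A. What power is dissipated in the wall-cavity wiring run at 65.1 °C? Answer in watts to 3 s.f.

6.41 W

ρ = 0.0262 Ω·mm²/m = 2.62×10^-8 Ω·m
A = π(2.05/2 mm)² = π(1.0250e-03 m)² = 3.301e-06 m²
R₍0₎ = ρL/A = (2.62×10^-8)(18)/(3.301e-06) = 0.1429 Ω
R₍65.1₎ = R₍0₎(1 + αΔT) = 0.1429 × (1 + 0.0036×65.1) = 0.1764 Ω
P = I²R = (6.03)² × 0.1764 = 6.41 W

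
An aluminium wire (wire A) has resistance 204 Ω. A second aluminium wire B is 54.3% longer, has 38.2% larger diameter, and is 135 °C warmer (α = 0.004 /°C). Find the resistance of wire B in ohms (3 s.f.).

254 Ω

R ∝ ρL/d² with ρ ∝ (1+αΔT), so R_B/R_A = (1 + 54.3/100) × (1 + 38.2/100)⁻² × (1 + 0.004×135)
= 1.543 × 0.5236 × 1.54 = 1.244
R_B = 1.244 × 204 = 254 Ω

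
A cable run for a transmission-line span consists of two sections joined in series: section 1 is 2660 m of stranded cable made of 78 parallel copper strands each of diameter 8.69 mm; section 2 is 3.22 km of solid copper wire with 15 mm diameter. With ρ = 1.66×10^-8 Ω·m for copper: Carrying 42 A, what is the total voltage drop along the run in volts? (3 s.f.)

13.1 V

Section 1: A_strand = π(4.3450e-03)² = 5.931e-05 m²; R₁ = ρL/(N·A_s) = (1.66×10^-8)(2660)/(78×5.931e-05) = 0.009545 Ω
Section 2: A = π(d/2)² = π(7.5000e-03 m)² = 1.767e-04 m²
R₂ = (1.66×10^-8)(3220)/(1.767e-04) = 0.3025 Ω
R = R₁ + R₂ = 0.312 Ω
V = IR = 42 × 0.312 = 13.1 V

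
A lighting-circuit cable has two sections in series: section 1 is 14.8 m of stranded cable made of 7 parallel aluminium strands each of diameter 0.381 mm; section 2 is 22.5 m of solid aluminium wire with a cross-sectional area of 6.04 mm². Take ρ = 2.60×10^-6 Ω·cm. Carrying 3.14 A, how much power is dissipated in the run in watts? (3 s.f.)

5.71 W

ρ = 2.60×10^-6 Ω·cm = 2.60×10^-8 Ω·m
Section 1: A_strand = π(1.9050e-04)² = 1.140e-07 m²; R₁ = ρL/(N·A_s) = (2.60×10^-8)(14.8)/(7×1.140e-07) = 0.4822 Ω
Section 2: A = 6.04 mm² = 6.040e-06 m²
R₂ = (2.60×10^-8)(22.5)/(6.040e-06) = 0.09685 Ω
R = R₁ + R₂ = 0.579 Ω
P = I²R = (3.14)² × 0.579 = 5.71 W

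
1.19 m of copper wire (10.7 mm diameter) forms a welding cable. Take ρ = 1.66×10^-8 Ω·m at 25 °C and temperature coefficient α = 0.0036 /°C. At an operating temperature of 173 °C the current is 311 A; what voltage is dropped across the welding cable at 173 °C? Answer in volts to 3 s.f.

A = π(d/2)² = π(5.3500e-03 m)² = 8.992e-05 m²
R₍25₎ = ρL/A = (1.66×10^-8)(1.19)/(8.992e-05) = 2.197×10^-4 Ω
R₍173₎ = R₍25₎(1 + αΔT) = 2.197×10^-4 × (1 + 0.0036×148) = 3.367×10^-4 Ω
V = IR = 311 × 3.367×10^-4 = 0.105 V

0.105 V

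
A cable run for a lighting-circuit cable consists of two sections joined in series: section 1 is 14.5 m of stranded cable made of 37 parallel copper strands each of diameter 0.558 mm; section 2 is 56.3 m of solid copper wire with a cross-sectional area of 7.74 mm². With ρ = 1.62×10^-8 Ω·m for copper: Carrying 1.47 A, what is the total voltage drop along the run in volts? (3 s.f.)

Section 1: A_strand = π(2.7900e-04)² = 2.445e-07 m²; R₁ = ρL/(N·A_s) = (1.62×10^-8)(14.5)/(37×2.445e-07) = 0.02596 Ω
Section 2: A = 7.74 mm² = 7.740e-06 m²
R₂ = (1.62×10^-8)(56.3)/(7.740e-06) = 0.1178 Ω
R = R₁ + R₂ = 0.1438 Ω
V = IR = 1.47 × 0.1438 = 0.211 V

0.211 V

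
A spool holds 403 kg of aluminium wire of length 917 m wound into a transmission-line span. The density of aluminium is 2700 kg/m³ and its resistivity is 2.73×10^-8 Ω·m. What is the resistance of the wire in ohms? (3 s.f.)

A = m/(density·L) = 403/(2700×917) = 1.6277e-04 m²
R = ρL/A = (2.73×10^-8)(917)/(1.6277e-04) = 0.154 Ω

0.154 Ω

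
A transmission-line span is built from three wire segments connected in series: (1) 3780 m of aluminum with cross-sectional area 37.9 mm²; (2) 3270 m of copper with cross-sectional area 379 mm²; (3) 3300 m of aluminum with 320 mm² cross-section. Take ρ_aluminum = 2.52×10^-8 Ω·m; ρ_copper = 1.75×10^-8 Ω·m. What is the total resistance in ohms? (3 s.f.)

2.92 Ω

Seg 1: A = 37.9 mm² = 3.790e-05 m²
R_1 = (2.52×10^-8)(3780)/(3.790e-05) = 2.513 Ω
Seg 2: A = 379 mm² = 3.790e-04 m²
R_2 = (1.75×10^-8)(3270)/(3.790e-04) = 0.151 Ω
Seg 3: A = 320 mm² = 3.200e-04 m²
R_3 = (2.52×10^-8)(3300)/(3.200e-04) = 0.2599 Ω
R_total = R_1 + R_2 + R_3 = 2.92 Ω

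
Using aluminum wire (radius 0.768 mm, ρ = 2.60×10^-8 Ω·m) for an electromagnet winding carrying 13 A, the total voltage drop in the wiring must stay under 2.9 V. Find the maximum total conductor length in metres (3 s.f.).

15.9 m

A = πr² = π(7.6800e-04 m)² = 1.853e-06 m²
L_max = V_max·A/(1·ρI) = (2.9)(1.853e-06)/(2.60×10^-8×13) = 15.9 m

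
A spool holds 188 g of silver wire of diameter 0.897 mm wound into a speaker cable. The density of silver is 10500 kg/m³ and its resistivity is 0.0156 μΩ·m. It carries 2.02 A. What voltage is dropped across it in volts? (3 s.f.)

ρ = 0.0156 μΩ·m = 1.56×10^-8 Ω·m
A = π(d/2)² = π(4.4850e-04 m)² = 6.3194e-07 m²
L = m/(density·A) = 0.188/(10500×6.3194e-07) = 28.33 m
R = ρL/A = (1.56×10^-8)(28.33)/(6.3194e-07) = 0.6994 Ω
V = IR = 2.02 × 0.6994 = 1.41 V

1.41 V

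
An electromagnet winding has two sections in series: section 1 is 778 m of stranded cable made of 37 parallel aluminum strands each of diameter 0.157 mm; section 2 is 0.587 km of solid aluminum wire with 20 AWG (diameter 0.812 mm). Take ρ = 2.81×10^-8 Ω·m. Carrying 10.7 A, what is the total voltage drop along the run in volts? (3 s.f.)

Section 1: A_strand = π(7.8500e-05)² = 1.936e-08 m²; R₁ = ρL/(N·A_s) = (2.81×10^-8)(778)/(37×1.936e-08) = 30.52 Ω
Section 2: A = π(0.812/2 mm)² = π(4.0600e-04 m)² = 5.178e-07 m²
R₂ = (2.81×10^-8)(587)/(5.178e-07) = 31.85 Ω
R = R₁ + R₂ = 62.37 Ω
V = IR = 10.7 × 62.37 = 667 V

667 V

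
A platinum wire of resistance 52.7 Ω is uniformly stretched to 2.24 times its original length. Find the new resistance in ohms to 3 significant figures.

Volume constant ⇒ A' = A/k with k = 2.24. R' = ρ(kL)/(A/k) = k²R.
R' = 5.018 × 52.7 = 264 Ω

264 Ω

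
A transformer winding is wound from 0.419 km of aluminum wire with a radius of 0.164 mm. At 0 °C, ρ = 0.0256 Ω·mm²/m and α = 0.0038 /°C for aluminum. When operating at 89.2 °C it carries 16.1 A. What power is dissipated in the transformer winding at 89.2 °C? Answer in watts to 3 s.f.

44100 W

ρ = 0.0256 Ω·mm²/m = 2.56×10^-8 Ω·m
A = πr² = π(1.6400e-04 m)² = 8.450e-08 m²
R₍0₎ = ρL/A = (2.56×10^-8)(419)/(8.450e-08) = 126.9 Ω
R₍89.2₎ = R₍0₎(1 + αΔT) = 126.9 × (1 + 0.0038×89.2) = 170 Ω
P = I²R = (16.1)² × 170 = 44100 W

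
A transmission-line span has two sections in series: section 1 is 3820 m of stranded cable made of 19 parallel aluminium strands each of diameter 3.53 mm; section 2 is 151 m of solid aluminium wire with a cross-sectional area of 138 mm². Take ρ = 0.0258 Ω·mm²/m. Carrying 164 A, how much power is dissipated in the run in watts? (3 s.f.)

15000 W

ρ = 0.0258 Ω·mm²/m = 2.58×10^-8 Ω·m
Section 1: A_strand = π(1.7650e-03)² = 9.787e-06 m²; R₁ = ρL/(N·A_s) = (2.58×10^-8)(3820)/(19×9.787e-06) = 0.53 Ω
Section 2: A = 138 mm² = 1.380e-04 m²
R₂ = (2.58×10^-8)(151)/(1.380e-04) = 0.02823 Ω
R = R₁ + R₂ = 0.5582 Ω
P = I²R = (164)² × 0.5582 = 15000 W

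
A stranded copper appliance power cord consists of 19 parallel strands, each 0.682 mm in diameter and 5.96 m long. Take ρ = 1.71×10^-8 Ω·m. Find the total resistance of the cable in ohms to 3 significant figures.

A_strand = π(3.4100e-04 m)² = 3.653e-07 m²
R_strand = ρL/A = (1.71×10^-8)(5.96)/(3.653e-07) = 0.279 Ω
R_total = R_strand/N = 0.279/19 = 0.0147 Ω

0.0147 Ω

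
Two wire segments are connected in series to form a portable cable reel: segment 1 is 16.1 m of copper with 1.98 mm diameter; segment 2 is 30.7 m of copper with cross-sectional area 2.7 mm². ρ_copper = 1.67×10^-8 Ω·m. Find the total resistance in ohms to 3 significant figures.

0.277 Ω

Segment 1: A = π(d/2)² = π(9.9000e-04 m)² = 3.079e-06 m²
R₁ = ρL/A = (1.67×10^-8)(16.1)/(3.079e-06) = 0.08732 Ω
Segment 2: A = 2.7 mm² = 2.700e-06 m²
R₂ = (1.67×10^-8)(30.7)/(2.700e-06) = 0.1899 Ω
R = R₁ + R₂ = 0.277 Ω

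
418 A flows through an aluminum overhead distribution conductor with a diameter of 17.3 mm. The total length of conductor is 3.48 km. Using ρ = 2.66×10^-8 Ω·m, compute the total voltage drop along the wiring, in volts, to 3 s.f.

165 V

A = π(d/2)² = π(8.6500e-03 m)² = 2.351e-04 m²
R = ρL/A = (2.66×10^-8)(3480)/(2.351e-04) = 0.3938 Ω
V = IR = 418 × 0.3938 = 165 V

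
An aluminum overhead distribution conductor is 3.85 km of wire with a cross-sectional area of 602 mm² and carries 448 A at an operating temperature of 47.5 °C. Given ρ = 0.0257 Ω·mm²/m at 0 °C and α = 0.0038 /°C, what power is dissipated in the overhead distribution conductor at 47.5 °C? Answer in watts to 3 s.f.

38900 W

ρ = 0.0257 Ω·mm²/m = 2.57×10^-8 Ω·m
A = 602 mm² = 6.020e-04 m²
R₍0₎ = ρL/A = (2.57×10^-8)(3850)/(6.020e-04) = 0.1644 Ω
R₍47.5₎ = R₍0₎(1 + αΔT) = 0.1644 × (1 + 0.0038×47.5) = 0.194 Ω
P = I²R = (448)² × 0.194 = 38900 W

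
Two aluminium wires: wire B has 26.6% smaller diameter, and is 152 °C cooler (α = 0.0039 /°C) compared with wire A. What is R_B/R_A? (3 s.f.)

0.756

R ∝ ρL/d² with ρ ∝ (1+αΔT), so R_B/R_A = (1 − 26.6/100)⁻² × (1 − 0.0039×152)
= 1.856 × 0.4072 = 0.756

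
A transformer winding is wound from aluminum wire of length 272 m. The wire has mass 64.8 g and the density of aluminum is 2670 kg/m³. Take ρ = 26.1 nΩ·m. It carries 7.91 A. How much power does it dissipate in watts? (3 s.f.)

4980 W

ρ = 26.1 nΩ·m = 2.61×10^-8 Ω·m
A = m/(density·L) = 0.0648/(2670×272) = 8.9227e-08 m²
R = ρL/A = (2.61×10^-8)(272)/(8.9227e-08) = 79.56 Ω
P = I²R = (7.91)² × 79.56 = 4980 W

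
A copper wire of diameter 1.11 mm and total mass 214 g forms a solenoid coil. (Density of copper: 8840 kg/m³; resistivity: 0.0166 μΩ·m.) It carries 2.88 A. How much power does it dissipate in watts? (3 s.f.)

ρ = 0.0166 μΩ·m = 1.66×10^-8 Ω·m
A = π(d/2)² = π(5.5500e-04 m)² = 9.6769e-07 m²
L = m/(density·A) = 0.214/(8840×9.6769e-07) = 25.02 m
R = ρL/A = (1.66×10^-8)(25.02)/(9.6769e-07) = 0.4291 Ω
P = I²R = (2.88)² × 0.4291 = 3.56 W

3.56 W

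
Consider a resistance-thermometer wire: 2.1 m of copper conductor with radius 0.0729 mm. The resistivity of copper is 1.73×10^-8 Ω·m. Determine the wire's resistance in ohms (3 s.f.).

A = πr² = π(7.2900e-05 m)² = 1.670e-08 m²
R = ρL/A = (1.73×10^-8)(2.1 m)/(1.670e-08 m²) = 2.18 Ω

2.18 Ω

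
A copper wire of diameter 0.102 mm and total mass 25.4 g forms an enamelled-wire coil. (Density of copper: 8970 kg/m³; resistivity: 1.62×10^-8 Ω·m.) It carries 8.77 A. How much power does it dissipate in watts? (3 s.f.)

52800 W

A = π(d/2)² = π(5.1000e-05 m)² = 8.1713e-09 m²
L = m/(density·A) = 0.0254/(8970×8.1713e-09) = 346.5 m
R = ρL/A = (1.62×10^-8)(346.5)/(8.1713e-09) = 687 Ω
P = I²R = (8.77)² × 687 = 52800 W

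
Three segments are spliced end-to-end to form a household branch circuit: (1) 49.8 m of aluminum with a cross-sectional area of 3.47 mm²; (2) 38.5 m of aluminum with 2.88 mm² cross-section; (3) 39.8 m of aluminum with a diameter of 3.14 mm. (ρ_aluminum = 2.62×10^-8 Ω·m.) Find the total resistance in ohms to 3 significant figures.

Seg 1: A = 3.47 mm² = 3.470e-06 m²
R_1 = (2.62×10^-8)(49.8)/(3.470e-06) = 0.376 Ω
Seg 2: A = 2.88 mm² = 2.880e-06 m²
R_2 = (2.62×10^-8)(38.5)/(2.880e-06) = 0.3502 Ω
Seg 3: A = π(d/2)² = π(1.5700e-03 m)² = 7.744e-06 m²
R_3 = (2.62×10^-8)(39.8)/(7.744e-06) = 0.1347 Ω
R_total = R_1 + R_2 + R_3 = 0.861 Ω

0.861 Ω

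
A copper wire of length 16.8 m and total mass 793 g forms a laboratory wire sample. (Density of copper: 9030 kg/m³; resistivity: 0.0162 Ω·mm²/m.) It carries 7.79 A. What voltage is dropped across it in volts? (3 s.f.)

0.406 V

ρ = 0.0162 Ω·mm²/m = 1.62×10^-8 Ω·m
A = m/(density·L) = 0.793/(9030×16.8) = 5.2273e-06 m²
R = ρL/A = (1.62×10^-8)(16.8)/(5.2273e-06) = 0.05207 Ω
V = IR = 7.79 × 0.05207 = 0.406 V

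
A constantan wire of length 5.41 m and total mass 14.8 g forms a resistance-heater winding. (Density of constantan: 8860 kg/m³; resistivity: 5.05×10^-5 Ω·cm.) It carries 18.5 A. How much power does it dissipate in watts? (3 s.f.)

ρ = 5.05×10^-5 Ω·cm = 5.05×10^-7 Ω·m
A = m/(density·L) = 0.0148/(8860×5.41) = 3.0877e-07 m²
R = ρL/A = (5.05×10^-7)(5.41)/(3.0877e-07) = 8.848 Ω
P = I²R = (18.5)² × 8.848 = 3030 W

3030 W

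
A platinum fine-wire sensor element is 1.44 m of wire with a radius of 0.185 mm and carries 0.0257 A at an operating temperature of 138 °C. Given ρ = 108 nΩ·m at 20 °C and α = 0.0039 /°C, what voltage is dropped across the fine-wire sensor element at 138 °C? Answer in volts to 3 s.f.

ρ = 108 nΩ·m = 1.08×10^-7 Ω·m
A = πr² = π(1.8500e-04 m)² = 1.075e-07 m²
R₍20₎ = ρL/A = (1.08×10^-7)(1.44)/(1.075e-07) = 1.446 Ω
R₍138₎ = R₍20₎(1 + αΔT) = 1.446 × (1 + 0.0039×118) = 2.112 Ω
V = IR = 0.0257 × 2.112 = 0.0543 V

0.0543 V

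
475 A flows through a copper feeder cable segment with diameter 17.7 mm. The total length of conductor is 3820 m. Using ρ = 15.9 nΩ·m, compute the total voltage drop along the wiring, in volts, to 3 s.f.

ρ = 15.9 nΩ·m = 1.59×10^-8 Ω·m
A = π(d/2)² = π(8.8500e-03 m)² = 2.461e-04 m²
R = ρL/A = (1.59×10^-8)(3820)/(2.461e-04) = 0.2468 Ω
V = IR = 475 × 0.2468 = 117 V

117 V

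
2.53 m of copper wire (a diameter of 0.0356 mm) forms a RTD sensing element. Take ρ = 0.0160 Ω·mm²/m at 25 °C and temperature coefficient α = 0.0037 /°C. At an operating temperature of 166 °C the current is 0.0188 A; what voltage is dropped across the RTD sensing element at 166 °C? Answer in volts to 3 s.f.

1.16 V

ρ = 0.0160 Ω·mm²/m = 1.60×10^-8 Ω·m
A = π(d/2)² = π(1.7800e-05 m)² = 9.954e-10 m²
R₍25₎ = ρL/A = (1.60×10^-8)(2.53)/(9.954e-10) = 40.67 Ω
R₍166₎ = R₍25₎(1 + αΔT) = 40.67 × (1 + 0.0037×141) = 61.88 Ω
V = IR = 0.0188 × 61.88 = 1.16 V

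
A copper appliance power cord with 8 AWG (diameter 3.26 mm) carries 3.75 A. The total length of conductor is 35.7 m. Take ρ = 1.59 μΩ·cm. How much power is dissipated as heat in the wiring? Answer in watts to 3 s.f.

0.956 W

ρ = 1.59 μΩ·cm = 1.59×10^-8 Ω·m
A = π(3.26/2 mm)² = π(1.6300e-03 m)² = 8.347e-06 m²
R = ρL/A = (1.59×10^-8)(35.7)/(8.347e-06) = 0.068 Ω
P = I²R = (3.75)² × 0.068 = 0.956 W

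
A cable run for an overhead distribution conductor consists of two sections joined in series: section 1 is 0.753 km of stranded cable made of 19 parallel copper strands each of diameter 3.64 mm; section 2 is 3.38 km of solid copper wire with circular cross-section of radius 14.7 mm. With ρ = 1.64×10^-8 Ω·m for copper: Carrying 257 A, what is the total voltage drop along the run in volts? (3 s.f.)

Section 1: A_strand = π(1.8200e-03)² = 1.041e-05 m²; R₁ = ρL/(N·A_s) = (1.64×10^-8)(753)/(19×1.041e-05) = 0.06246 Ω
Section 2: A = πr² = π(1.4700e-02 m)² = 6.789e-04 m²
R₂ = (1.64×10^-8)(3380)/(6.789e-04) = 0.08165 Ω
R = R₁ + R₂ = 0.1441 Ω
V = IR = 257 × 0.1441 = 37.0 V

37.0 V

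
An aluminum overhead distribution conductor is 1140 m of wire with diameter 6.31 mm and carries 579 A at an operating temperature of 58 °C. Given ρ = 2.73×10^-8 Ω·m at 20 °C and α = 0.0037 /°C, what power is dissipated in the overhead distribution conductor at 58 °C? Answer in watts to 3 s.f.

3.81×10^5 W

A = π(d/2)² = π(3.1550e-03 m)² = 3.127e-05 m²
R₍20₎ = ρL/A = (2.73×10^-8)(1140)/(3.127e-05) = 0.9952 Ω
R₍58₎ = R₍20₎(1 + αΔT) = 0.9952 × (1 + 0.0037×38) = 1.135 Ω
P = I²R = (579)² × 1.135 = 3.81×10^5 W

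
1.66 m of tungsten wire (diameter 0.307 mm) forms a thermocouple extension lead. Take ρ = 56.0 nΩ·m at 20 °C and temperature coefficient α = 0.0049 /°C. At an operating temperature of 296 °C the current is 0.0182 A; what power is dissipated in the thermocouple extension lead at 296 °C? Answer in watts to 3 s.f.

9.79×10^-4 W

ρ = 56.0 nΩ·m = 5.60×10^-8 Ω·m
A = π(d/2)² = π(1.5350e-04 m)² = 7.402e-08 m²
R₍20₎ = ρL/A = (5.60×10^-8)(1.66)/(7.402e-08) = 1.256 Ω
R₍296₎ = R₍20₎(1 + αΔT) = 1.256 × (1 + 0.0049×276) = 2.954 Ω
P = I²R = (0.0182)² × 2.954 = 9.79×10^-4 W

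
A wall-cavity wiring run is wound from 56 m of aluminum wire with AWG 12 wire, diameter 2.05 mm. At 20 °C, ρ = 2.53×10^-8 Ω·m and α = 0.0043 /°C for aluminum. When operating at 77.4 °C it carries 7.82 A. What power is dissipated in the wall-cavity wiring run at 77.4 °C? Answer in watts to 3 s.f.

A = π(2.05/2 mm)² = π(1.0250e-03 m)² = 3.301e-06 m²
R₍20₎ = ρL/A = (2.53×10^-8)(56)/(3.301e-06) = 0.4293 Ω
R₍77.4₎ = R₍20₎(1 + αΔT) = 0.4293 × (1 + 0.0043×57.4) = 0.5352 Ω
P = I²R = (7.82)² × 0.5352 = 32.7 W

32.7 W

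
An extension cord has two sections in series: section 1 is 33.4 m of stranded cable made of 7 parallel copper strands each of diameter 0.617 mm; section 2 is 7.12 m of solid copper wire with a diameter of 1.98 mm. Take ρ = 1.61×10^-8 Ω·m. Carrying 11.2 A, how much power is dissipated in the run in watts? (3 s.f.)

36.9 W

Section 1: A_strand = π(3.0850e-04)² = 2.990e-07 m²; R₁ = ρL/(N·A_s) = (1.61×10^-8)(33.4)/(7×2.990e-07) = 0.2569 Ω
Section 2: A = π(d/2)² = π(9.9000e-04 m)² = 3.079e-06 m²
R₂ = (1.61×10^-8)(7.12)/(3.079e-06) = 0.03723 Ω
R = R₁ + R₂ = 0.2942 Ω
P = I²R = (11.2)² × 0.2942 = 36.9 W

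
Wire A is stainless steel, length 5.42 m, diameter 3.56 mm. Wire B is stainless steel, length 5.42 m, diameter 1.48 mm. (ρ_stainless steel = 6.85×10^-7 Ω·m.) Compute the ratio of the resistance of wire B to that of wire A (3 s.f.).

5.79

R ∝ ρL/d², so R_B/R_A = (d_A/d_B)²
= (3.56/1.48)² = 5.79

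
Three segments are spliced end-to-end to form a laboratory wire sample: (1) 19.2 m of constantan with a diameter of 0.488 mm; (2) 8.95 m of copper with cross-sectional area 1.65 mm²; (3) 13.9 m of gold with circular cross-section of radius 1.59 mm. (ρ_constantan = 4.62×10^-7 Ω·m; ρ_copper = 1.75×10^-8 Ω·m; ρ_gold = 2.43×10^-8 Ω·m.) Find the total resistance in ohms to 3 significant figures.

Seg 1: A = π(d/2)² = π(2.4400e-04 m)² = 1.870e-07 m²
R_1 = (4.62×10^-7)(19.2)/(1.870e-07) = 47.43 Ω
Seg 2: A = 1.65 mm² = 1.650e-06 m²
R_2 = (1.75×10^-8)(8.95)/(1.650e-06) = 0.09492 Ω
Seg 3: A = πr² = π(1.5900e-03 m)² = 7.942e-06 m²
R_3 = (2.43×10^-8)(13.9)/(7.942e-06) = 0.04253 Ω
R_total = R_1 + R_2 + R_3 = 47.6 Ω

47.6 Ω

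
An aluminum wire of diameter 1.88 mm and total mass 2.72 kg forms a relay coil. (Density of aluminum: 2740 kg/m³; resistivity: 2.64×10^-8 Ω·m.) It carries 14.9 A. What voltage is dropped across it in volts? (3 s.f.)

50.7 V

A = π(d/2)² = π(9.4000e-04 m)² = 2.7759e-06 m²
L = m/(density·A) = 2.72/(2740×2.7759e-06) = 357.6 m
R = ρL/A = (2.64×10^-8)(357.6)/(2.7759e-06) = 3.401 Ω
V = IR = 14.9 × 3.401 = 50.7 V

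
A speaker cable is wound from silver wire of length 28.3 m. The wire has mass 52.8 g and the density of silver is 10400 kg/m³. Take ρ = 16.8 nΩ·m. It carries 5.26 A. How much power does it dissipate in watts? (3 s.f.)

73.3 W

ρ = 16.8 nΩ·m = 1.68×10^-8 Ω·m
A = m/(density·L) = 0.0528/(10400×28.3) = 1.7940e-07 m²
R = ρL/A = (1.68×10^-8)(28.3)/(1.7940e-07) = 2.65 Ω
P = I²R = (5.26)² × 2.65 = 73.3 W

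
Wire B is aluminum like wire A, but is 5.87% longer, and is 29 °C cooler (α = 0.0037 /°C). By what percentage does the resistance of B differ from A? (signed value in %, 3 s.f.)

-5.49%

R ∝ ρL/d² with ρ ∝ (1+αΔT), so R_B/R_A = (1 + 5.87/100) × (1 − 0.0037×29)
= 1.059 × 0.8927 = 0.9451
(R_B − R_A)/R_A = 0.9451 − 1 = -5.49%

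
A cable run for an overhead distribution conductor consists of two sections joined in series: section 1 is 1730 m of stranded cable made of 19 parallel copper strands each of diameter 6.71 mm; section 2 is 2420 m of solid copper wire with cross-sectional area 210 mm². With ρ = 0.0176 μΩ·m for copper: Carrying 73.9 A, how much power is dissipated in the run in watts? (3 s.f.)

1360 W

ρ = 0.0176 μΩ·m = 1.76×10^-8 Ω·m
Section 1: A_strand = π(3.3550e-03)² = 3.536e-05 m²; R₁ = ρL/(N·A_s) = (1.76×10^-8)(1730)/(19×3.536e-05) = 0.04532 Ω
Section 2: A = 210 mm² = 2.100e-04 m²
R₂ = (1.76×10^-8)(2420)/(2.100e-04) = 0.2028 Ω
R = R₁ + R₂ = 0.2481 Ω
P = I²R = (73.9)² × 0.2481 = 1360 W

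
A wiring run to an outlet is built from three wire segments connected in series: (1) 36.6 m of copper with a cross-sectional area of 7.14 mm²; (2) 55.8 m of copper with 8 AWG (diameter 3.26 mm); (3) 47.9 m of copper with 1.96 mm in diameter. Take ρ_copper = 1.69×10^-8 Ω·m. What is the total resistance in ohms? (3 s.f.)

0.468 Ω

Seg 1: A = 7.14 mm² = 7.140e-06 m²
R_1 = (1.69×10^-8)(36.6)/(7.140e-06) = 0.08663 Ω
Seg 2: A = π(3.26/2 mm)² = π(1.6300e-03 m)² = 8.347e-06 m²
R_2 = (1.69×10^-8)(55.8)/(8.347e-06) = 0.113 Ω
Seg 3: A = π(d/2)² = π(9.8000e-04 m)² = 3.017e-06 m²
R_3 = (1.69×10^-8)(47.9)/(3.017e-06) = 0.2683 Ω
R_total = R_1 + R_2 + R_3 = 0.468 Ω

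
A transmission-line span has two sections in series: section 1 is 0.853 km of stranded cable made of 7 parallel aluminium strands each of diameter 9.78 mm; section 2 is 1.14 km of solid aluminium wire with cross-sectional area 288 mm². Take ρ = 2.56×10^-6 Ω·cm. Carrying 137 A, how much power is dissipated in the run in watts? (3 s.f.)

2680 W

ρ = 2.56×10^-6 Ω·cm = 2.56×10^-8 Ω·m
Section 1: A_strand = π(4.8900e-03)² = 7.512e-05 m²; R₁ = ρL/(N·A_s) = (2.56×10^-8)(853)/(7×7.512e-05) = 0.04153 Ω
Section 2: A = 288 mm² = 2.880e-04 m²
R₂ = (2.56×10^-8)(1140)/(2.880e-04) = 0.1013 Ω
R = R₁ + R₂ = 0.1429 Ω
P = I²R = (137)² × 0.1429 = 2680 W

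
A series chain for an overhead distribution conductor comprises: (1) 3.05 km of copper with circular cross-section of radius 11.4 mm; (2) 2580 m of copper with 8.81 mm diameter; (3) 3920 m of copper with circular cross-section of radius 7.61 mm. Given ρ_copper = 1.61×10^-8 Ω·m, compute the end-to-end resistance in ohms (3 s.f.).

Seg 1: A = πr² = π(1.1400e-02 m)² = 4.083e-04 m²
R_1 = (1.61×10^-8)(3050)/(4.083e-04) = 0.1203 Ω
Seg 2: A = π(d/2)² = π(4.4050e-03 m)² = 6.096e-05 m²
R_2 = (1.61×10^-8)(2580)/(6.096e-05) = 0.6814 Ω
Seg 3: A = πr² = π(7.6100e-03 m)² = 1.819e-04 m²
R_3 = (1.61×10^-8)(3920)/(1.819e-04) = 0.3469 Ω
R_total = R_1 + R_2 + R_3 = 1.15 Ω

1.15 Ω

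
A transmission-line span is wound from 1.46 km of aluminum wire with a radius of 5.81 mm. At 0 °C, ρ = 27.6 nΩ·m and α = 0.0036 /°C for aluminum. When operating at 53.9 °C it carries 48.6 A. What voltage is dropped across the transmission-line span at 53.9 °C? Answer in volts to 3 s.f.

ρ = 27.6 nΩ·m = 2.76×10^-8 Ω·m
A = πr² = π(5.8100e-03 m)² = 1.060e-04 m²
R₍0₎ = ρL/A = (2.76×10^-8)(1460)/(1.060e-04) = 0.38 Ω
R₍53.9₎ = R₍0₎(1 + αΔT) = 0.38 × (1 + 0.0036×53.9) = 0.4537 Ω
V = IR = 48.6 × 0.4537 = 22.1 V

22.1 V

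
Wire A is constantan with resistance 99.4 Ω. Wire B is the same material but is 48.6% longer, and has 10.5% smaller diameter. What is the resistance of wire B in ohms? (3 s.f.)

184 Ω

R ∝ L/d², so R_B/R_A = (1 + 48.6/100) × (1 − 10.5/100)⁻²
= 1.486 × 1.248 = 1.855
R_B = 1.855 × 99.4 = 184 Ω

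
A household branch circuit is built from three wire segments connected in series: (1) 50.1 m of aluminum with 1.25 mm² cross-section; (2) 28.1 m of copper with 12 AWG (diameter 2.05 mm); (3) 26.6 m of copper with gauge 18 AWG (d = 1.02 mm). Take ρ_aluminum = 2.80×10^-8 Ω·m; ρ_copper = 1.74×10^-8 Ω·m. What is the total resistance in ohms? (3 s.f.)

Seg 1: A = 1.25 mm² = 1.250e-06 m²
R_1 = (2.80×10^-8)(50.1)/(1.250e-06) = 1.122 Ω
Seg 2: A = π(2.05/2 mm)² = π(1.0250e-03 m)² = 3.301e-06 m²
R_2 = (1.74×10^-8)(28.1)/(3.301e-06) = 0.1481 Ω
Seg 3: A = π(1.02/2 mm)² = π(5.1000e-04 m)² = 8.171e-07 m²
R_3 = (1.74×10^-8)(26.6)/(8.171e-07) = 0.5664 Ω
R_total = R_1 + R_2 + R_3 = 1.84 Ω

1.84 Ω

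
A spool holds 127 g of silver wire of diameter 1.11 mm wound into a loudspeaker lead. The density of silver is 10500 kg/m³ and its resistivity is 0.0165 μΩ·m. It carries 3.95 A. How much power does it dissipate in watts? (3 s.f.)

3.33 W

ρ = 0.0165 μΩ·m = 1.65×10^-8 Ω·m
A = π(d/2)² = π(5.5500e-04 m)² = 9.6769e-07 m²
L = m/(density·A) = 0.127/(10500×9.6769e-07) = 12.5 m
R = ρL/A = (1.65×10^-8)(12.5)/(9.6769e-07) = 0.2131 Ω
P = I²R = (3.95)² × 0.2131 = 3.33 W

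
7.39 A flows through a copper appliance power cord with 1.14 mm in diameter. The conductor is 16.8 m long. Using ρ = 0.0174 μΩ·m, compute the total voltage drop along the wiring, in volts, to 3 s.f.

2.12 V

ρ = 0.0174 μΩ·m = 1.74×10^-8 Ω·m
A = π(d/2)² = π(5.7000e-04 m)² = 1.021e-06 m²
R = ρL/A = (1.74×10^-8)(16.8)/(1.021e-06) = 0.2864 Ω
V = IR = 7.39 × 0.2864 = 2.12 V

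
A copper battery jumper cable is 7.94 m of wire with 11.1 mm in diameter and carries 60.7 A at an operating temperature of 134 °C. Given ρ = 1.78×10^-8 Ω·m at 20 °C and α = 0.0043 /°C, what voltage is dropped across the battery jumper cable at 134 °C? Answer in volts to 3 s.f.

A = π(d/2)² = π(5.5500e-03 m)² = 9.677e-05 m²
R₍20₎ = ρL/A = (1.78×10^-8)(7.94)/(9.677e-05) = 0.001461 Ω
R₍134₎ = R₍20₎(1 + αΔT) = 0.001461 × (1 + 0.0043×114) = 0.002176 Ω
V = IR = 60.7 × 0.002176 = 0.132 V

0.132 V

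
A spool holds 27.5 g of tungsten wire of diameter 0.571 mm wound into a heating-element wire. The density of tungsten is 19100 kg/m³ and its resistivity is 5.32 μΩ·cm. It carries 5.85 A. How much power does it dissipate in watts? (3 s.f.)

ρ = 5.32 μΩ·cm = 5.32×10^-8 Ω·m
A = π(d/2)² = π(2.8550e-04 m)² = 2.5607e-07 m²
L = m/(density·A) = 0.0275/(19100×2.5607e-07) = 5.623 m
R = ρL/A = (5.32×10^-8)(5.623)/(2.5607e-07) = 1.168 Ω
P = I²R = (5.85)² × 1.168 = 40.0 W

40.0 W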